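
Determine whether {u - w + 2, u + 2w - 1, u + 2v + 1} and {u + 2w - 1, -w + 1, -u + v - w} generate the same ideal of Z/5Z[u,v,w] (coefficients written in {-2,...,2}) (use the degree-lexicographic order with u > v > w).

Two ideals are equal iff their reduced Gröbner bases coincide (the reduced basis is unique for a fixed ordering).
Buchberger on the first generating set:
f_1 = u - w + 2, LT = u.
f_2 = u + 2w - 1, LT = u.
f_3 = u + 2v + 1, LT = u.

S(f_1,f_2): lcm = u. S = 2w - 2.
  leading term w: no divisor's leading term divides it; move 2w to the remainder.
  leading term 1: no divisor's leading term divides it; move -2 to the remainder.
  remainder 2w - 2 ≠ 0; add g_4 = 2w - 2 to the basis.

S(f_1,f_3): lcm = u. S = -2v - w + 1.
  leading term v: no divisor's leading term divides it; move -2v to the remainder.
  leading term w: subtract (2)·g_4 from -w + 1 → 0
  remainder -2v ≠ 0; add g_5 = -2v to the basis.

The other S-polynomials (S(f_2,f_3), S(f_1,g_4), S(f_2,g_4), S(f_3,g_4), S(f_1,g_5), S(f_2,g_5), S(f_3,g_5), S(g_4,g_5)) all reduce to 0 modulo the current basis, so we have a Gröbner basis.
Inter-reduce: drop elements whose leading term is divisible by another's, tail-reduce, and make monic.
Reduced Gröbner basis: {u + 1, v, w - 1}.

Buchberger on the second generating set:
h_1 = u + 2w - 1, LT = u.
h_2 = -w + 1, LT = w.
h_3 = -u + v - w, LT = u.

S(h_1,h_3): lcm = u. S = v + w - 1.
  leading term v: no divisor's leading term divides it; move v to the remainder.
  leading term w: subtract (-1)·h_2 from w - 1 → 0
  remainder v ≠ 0; add k_4 = v to the basis.

The other S-polynomials (S(h_1,h_2), S(h_2,h_3), S(h_1,k_4), S(h_2,k_4), S(h_3,k_4)) all reduce to 0 modulo the current basis, so we have a Gröbner basis.
Inter-reduce: drop elements whose leading term is divisible by another's, tail-reduce, and make monic.
Reduced Gröbner basis: {u + 1, v, w - 1}.

The two bases agree; hence the ideals are identical.

Yes, the ideals are equal.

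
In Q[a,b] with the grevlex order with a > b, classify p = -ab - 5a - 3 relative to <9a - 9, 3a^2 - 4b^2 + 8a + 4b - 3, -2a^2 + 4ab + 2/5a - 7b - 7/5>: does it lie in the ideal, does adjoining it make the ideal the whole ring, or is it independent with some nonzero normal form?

Adjoining -ab - 5a - 3 makes the ideal the whole ring: the system is inconsistent.

First compute the reduced Gröbner basis of I by Buchberger's algorithm.
f_1 = 9a - 9, LT = a.
f_2 = 3a^2 - 4b^2 + 8a + 4b - 3, LT = a^2.
f_3 = -2a^2 + 4ab + 2/5a - 7b - 7/5, LT = a^2.

S(f_1,f_2): lcm = a^2. S = 4/3b^2 - 11/3a - 4/3b + 1.
  leading term b^2: no divisor's leading term divides it; move 4/3b^2 to the remainder.
  leading term a: subtract (-11/27)·f_1 from -11/3a - 4/3b + 1 → -4/3b - 8/3
  leading term b: no divisor's leading term divides it; move -4/3b to the remainder.
  leading term 1: no divisor's leading term divides it; move -8/3 to the remainder.
  remainder 4/3b^2 - 4/3b - 8/3 ≠ 0; add h_4 = 4/3b^2 - 4/3b - 8/3 to the basis.

S(f_1,f_3): lcm = a^2. S = 2ab - 4/5a - 7/2b - 7/10.
  leading term ab: subtract (2/9b)·f_1 from 2ab - 4/5a - 7/2b - 7/10 → -4/5a - 3/2b - 7/10
  leading term a: subtract (-4/45)·f_1 from -4/5a - 3/2b - 7/10 → -3/2b - 3/2
  leading term b: no divisor's leading term divides it; move -3/2b to the remainder.
  leading term 1: no divisor's leading term divides it; move -3/2 to the remainder.
  remainder -3/2b - 3/2 ≠ 0; add h_5 = -3/2b - 3/2 to the basis.

The other S-polynomials (S(f_2,f_3), S(f_1,h_4), S(f_2,h_4), S(f_3,h_4), S(f_1,h_5), S(f_2,h_5), S(f_3,h_5), S(h_4,h_5)) all reduce to 0 modulo the current basis, so we have a Gröbner basis.
Inter-reduce: drop elements whose leading term is divisible by another's, tail-reduce, and make monic.
Reduced Gröbner basis: {a - 1, b + 1}.
Label its elements g_1 = a - 1, g_2 = b + 1.

Reduce p = -ab - 5a - 3 modulo G:
  leading term ab: subtract (-b)·g_1 from -ab - 5a - 3 → -5a - b - 3
  leading term a: subtract (-5)·g_1 from -5a - b - 3 → -b - 8
  leading term b: subtract (-1)·g_2 from -b - 8 → -7
  leading term 1: no divisor's leading term divides it; move -7 to the remainder.
  normal form = -7.
The normal form is nonzero, so p ∉ I. Since p minus its normal form lies in I, I + (p) = I + (r) where r = -7; decide whether this ideal is the whole ring.
Here r = -7 is a nonzero constant, hence a unit: 1 ∈ I + (p), the Gröbner basis of I + (p) is {1}, and the enlarged system has no common solution — adjoining p is inconsistent.

Ideal membership is decidable via reduction modulo a Gröbner basis.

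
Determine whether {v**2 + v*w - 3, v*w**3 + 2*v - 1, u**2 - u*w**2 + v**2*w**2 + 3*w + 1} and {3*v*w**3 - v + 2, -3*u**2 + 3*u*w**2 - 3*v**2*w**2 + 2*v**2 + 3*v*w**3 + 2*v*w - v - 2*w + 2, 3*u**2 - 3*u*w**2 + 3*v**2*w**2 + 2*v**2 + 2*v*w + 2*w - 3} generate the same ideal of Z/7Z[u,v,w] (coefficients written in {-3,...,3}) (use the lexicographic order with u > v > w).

For a fixed monomial order, each ideal has a unique reduced Gröbner basis; comparing bases decides equality.
Buchberger on the first generating set:
f_1 = v**2 + v*w - 3, LT = v**2.
f_2 = v*w**3 + 2*v - 1, LT = v*w**3.
f_3 = u**2 - u*w**2 + v**2*w**2 + 3*w + 1, LT = u**2.

S(f_1,f_2): lcm = v**2*w**3. S = -2*v**2 + v*w**4 + v - 3*w**3.
  leading term v**2: subtract (-2)·f_1 from -2*v**2 + v*w**4 + v - 3*w**3 → v*w**4 + 2*v*w + v - 3*w**3 + 1
  leading term v*w**4: subtract (w)·f_2 from v*w**4 + 2*v*w + v - 3*w**3 + 1 → v - 3*w**3 + w + 1
  leading term v: no divisor's leading term divides it; move v to the remainder.
  leading term w**3: no divisor's leading term divides it; move -3*w**3 to the remainder.
  leading term w: no divisor's leading term divides it; move w to the remainder.
  leading term 1: no divisor's leading term divides it; move 1 to the remainder.
  remainder v - 3*w**3 + w + 1 ≠ 0; add g_4 = v - 3*w**3 + w + 1 to the basis.

S(f_1,f_3): leading monomials are coprime, so the S-polynomial reduces to 0 (Buchberger's first criterion).
S(f_2,f_3): leading monomials are coprime, so the S-polynomial reduces to 0 (Buchberger's first criterion).
S(f_1,g_4): lcm = v**2. S = 3*v*w**3 - v - 3.
  leading term v*w**3: subtract (3)·f_2 from 3*v*w**3 - v - 3 → 0
  remainder 0.

S(f_2,g_4): lcm = v*w**3. S = 2*v + 3*w**6 - w**4 - w**3 - 1.
  leading term v: subtract (2)·g_4 from 2*v + 3*w**6 - w**4 - w**3 - 1 → 3*w**6 - w**4 - 2*w**3 - 2*w - 3
  leading term w**6: no divisor's leading term divides it; move 3*w**6 to the remainder.
  leading term w**4: no divisor's leading term divides it; move -w**4 to the remainder.
  leading term w**3: no divisor's leading term divides it; move -2*w**3 to the remainder.
  leading term w: no divisor's leading term divides it; move -2*w to the remainder.
  leading term 1: no divisor's leading term divides it; move -3 to the remainder.
  remainder 3*w**6 - w**4 - 2*w**3 - 2*w - 3 ≠ 0; add g_5 = 3*w**6 - w**4 - 2*w**3 - 2*w - 3 to the basis.

S(f_3,g_4): leading monomials are coprime, so the S-polynomial reduces to 0 (Buchberger's first criterion).
S(f_1,g_5): leading monomials are coprime, so the S-polynomial reduces to 0 (Buchberger's first criterion).
S(f_2,g_5): lcm = v*w**6. S = -2*v*w**4 - 2*v*w**3 + 3*v*w + v - w**3.
  leading term v*w**4: subtract (-2*w)·f_2 from -2*v*w**4 - 2*v*w**3 + 3*v*w + v - w**3 → -2*v*w**3 + v - w**3 - 2*w
  leading term v*w**3: subtract (-2)·f_2 from -2*v*w**3 + v - w**3 - 2*w → -2*v - w**3 - 2*w - 2
  leading term v: subtract (-2)·g_4 from -2*v - w**3 - 2*w - 2 → 0
  remainder 0.

S(f_3,g_5): leading monomials are coprime, so the S-polynomial reduces to 0 (Buchberger's first criterion).
S(g_4,g_5): leading monomials are coprime, so the S-polynomial reduces to 0 (Buchberger's first criterion).
Every S-polynomial of the final basis reduces to 0, so we have a Gröbner basis.
Inter-reduce: drop elements whose leading term is divisible by another's, tail-reduce, and make monic.
Reduced Gröbner basis: {u**2 - u*w**2 - w**3 + 3*w**2 + w - 2, v - 3*w**3 + w + 1, w**6 + 2*w**4 - 3*w**3 - 3*w - 1}.

Buchberger on the second generating set:
h_1 = 3*v*w**3 - v + 2, LT = v*w**3.
h_2 = -3*u**2 + 3*u*w**2 - 3*v**2*w**2 + 2*v**2 + 3*v*w**3 + 2*v*w - v - 2*w + 2, LT = u**2.
h_3 = 3*u**2 - 3*u*w**2 + 3*v**2*w**2 + 2*v**2 + 2*v*w + 2*w - 3, LT = u**2.

S(h_1,h_2): leading monomials are coprime, so the S-polynomial reduces to 0 (Buchberger's first criterion).
S(h_1,h_3): leading monomials are coprime, so the S-polynomial reduces to 0 (Buchberger's first criterion).
S(h_2,h_3): lcm = u**2. S = v**2 - v*w**3 + v*w - 2*v - 2.
  leading term v**2: no divisor's leading term divides it; move v**2 to the remainder.
  leading term v*w**3: subtract (2)·h_1 from -v*w**3 + v*w - 2*v - 2 → v*w + 1
  leading term v*w: no divisor's leading term divides it; move v*w to the remainder.
  leading term 1: no divisor's leading term divides it; move 1 to the remainder.
  remainder v**2 + v*w + 1 ≠ 0; add k_4 = v**2 + v*w + 1 to the basis.

S(h_1,k_4): lcm = v**2*w**3. S = 2*v**2 - v*w**4 + 3*v - w**3.
  leading term v**2: subtract (2)·k_4 from 2*v**2 - v*w**4 + 3*v - w**3 → -v*w**4 - 2*v*w + 3*v - w**3 - 2
  leading term v*w**4: subtract (2*w)·h_1 from -v*w**4 - 2*v*w + 3*v - w**3 - 2 → 3*v - w**3 + 3*w - 2
  leading term v: no divisor's leading term divides it; move 3*v to the remainder.
  leading term w**3: no divisor's leading term divides it; move -w**3 to the remainder.
  leading term w: no divisor's leading term divides it; move 3*w to the remainder.
  leading term 1: no divisor's leading term divides it; move -2 to the remainder.
  remainder 3*v - w**3 + 3*w - 2 ≠ 0; add k_5 = 3*v - w**3 + 3*w - 2 to the basis.

S(h_2,k_4): leading monomials are coprime, so the S-polynomial reduces to 0 (Buchberger's first criterion).
S(h_3,k_4): leading monomials are coprime, so the S-polynomial reduces to 0 (Buchberger's first criterion).
S(h_1,k_5): lcm = v*w**3. S = 2*v - 2*w**6 - w**4 + 3*w**3 + 3.
  leading term v: subtract (3)·k_5 from 2*v - 2*w**6 - w**4 + 3*w**3 + 3 → -2*w**6 - w**4 - w**3 - 2*w + 2
  leading term w**6: no divisor's leading term divides it; move -2*w**6 to the remainder.
  leading term w**4: no divisor's leading term divides it; move -w**4 to the remainder.
  leading term w**3: no divisor's leading term divides it; move -w**3 to the remainder.
  leading term w: no divisor's leading term divides it; move -2*w to the remainder.
  leading term 1: no divisor's leading term divides it; move 2 to the remainder.
  remainder -2*w**6 - w**4 - w**3 - 2*w + 2 ≠ 0; add k_6 = -2*w**6 - w**4 - w**3 - 2*w + 2 to the basis.

S(h_2,k_5): leading monomials are coprime, so the S-polynomial reduces to 0 (Buchberger's first criterion).
S(h_3,k_5): leading monomials are coprime, so the S-polynomial reduces to 0 (Buchberger's first criterion).
S(k_4,k_5): lcm = v**2. S = -2*v*w**3 + 3*v + 1.
  leading term v*w**3: subtract (-3)·h_1 from -2*v*w**3 + 3*v + 1 → 0
  remainder 0.

S(h_1,k_6): lcm = v*w**6. S = 3*v*w**4 - 2*v*w**3 - v*w + v + 3*w**3.
  leading term v*w**4: subtract (w)·h_1 from 3*v*w**4 - 2*v*w**3 - v*w + v + 3*w**3 → -2*v*w**3 + v + 3*w**3 - 2*w
  leading term v*w**3: subtract (-3)·h_1 from -2*v*w**3 + v + 3*w**3 - 2*w → -2*v + 3*w**3 - 2*w - 1
  leading term v: subtract (-3)·k_5 from -2*v + 3*w**3 - 2*w - 1 → 0
  remainder 0.

S(h_2,k_6): leading monomials are coprime, so the S-polynomial reduces to 0 (Buchberger's first criterion).
S(h_3,k_6): leading monomials are coprime, so the S-polynomial reduces to 0 (Buchberger's first criterion).
S(k_4,k_6): leading monomials are coprime, so the S-polynomial reduces to 0 (Buchberger's first criterion).
S(k_5,k_6): leading monomials are coprime, so the S-polynomial reduces to 0 (Buchberger's first criterion).
Every S-polynomial of the final basis reduces to 0, so we have a Gröbner basis.
Inter-reduce: drop elements whose leading term is divisible by another's, tail-reduce, and make monic.
Reduced Gröbner basis: {u**2 - u*w**2 + 3*w**3 - w**2 + w - 2, v + 2*w**3 + w - 3, w**6 - 3*w**4 - 3*w**3 + w - 1}.

These differ, so the ideals are not equal.
The same test decides containment: I ⊆ J iff every generator of I reduces to 0 modulo a Gröbner basis of J.

No, the ideals differ.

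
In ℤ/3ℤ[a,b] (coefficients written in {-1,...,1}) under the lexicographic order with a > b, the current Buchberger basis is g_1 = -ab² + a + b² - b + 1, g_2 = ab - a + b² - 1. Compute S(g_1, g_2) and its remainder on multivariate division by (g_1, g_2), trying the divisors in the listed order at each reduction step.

lcm(LM(g_1), LM(g_2)) = ab².
S = (lcm/LT(g_1))·g_1 − (lcm/LT(g_2))·g_2 = ab - a - b³ - b² - b - 1.
Reduce S modulo (g_1, g_2) in that order:
  leading term ab: subtract (1)·g_2 from ab - a - b³ - b² - b - 1 → -b³ + b² - b
  leading term b³: no divisor's leading term divides it; move -b³ to the remainder.
  leading term b²: no divisor's leading term divides it; move b² to the remainder.
  leading term b: no divisor's leading term divides it; move -b to the remainder.
The remainder -b³ + b² - b is nonzero, so it would be added as the next basis element.

S(g_1, g_2) = ab - a - b³ - b² - b - 1; remainder on division = -b³ + b² - b.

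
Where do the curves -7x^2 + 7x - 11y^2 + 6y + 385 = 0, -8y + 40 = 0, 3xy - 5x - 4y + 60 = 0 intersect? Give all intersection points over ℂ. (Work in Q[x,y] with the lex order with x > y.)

{(-4, 5)}

Compute a lex Gröbner basis by Buchberger's algorithm.
f_1 = -7x^2 + 7x - 11y^2 + 6y + 385, LT = x^2.
f_2 = -8y + 40, LT = y.
f_3 = 3xy - 5x - 4y + 60, LT = xy.

S(f_1,f_3): lcm = x^2y. S = 5/3x^2 + 1/3xy - 20x + 11/7y^3 - 6/7y^2 - 55y.
  leading term x^2: subtract (-5/21)·f_1 from 5/3x^2 + 1/3xy - 20x + 11/7y^3 - 6/7y^2 - 55y → 1/3xy - 55/3x + 11/7y^3 - 73/21y^2 - 375/7y + 275/3
  leading term xy: subtract (-1/24x)·f_2 from 1/3xy - 55/3x + 11/7y^3 - 73/21y^2 - 375/7y + 275/3 → -50/3x + 11/7y^3 - 73/21y^2 - 375/7y + 275/3
  leading term x: no divisor's leading term divides it; move -50/3x to the remainder.
  leading term y^3: subtract (-11/56y^2)·f_2 from 11/7y^3 - 73/21y^2 - 375/7y + 275/3 → 92/21y^2 - 375/7y + 275/3
  leading term y^2: subtract (-23/42y)·f_2 from 92/21y^2 - 375/7y + 275/3 → -95/3y + 275/3
  leading term y: subtract (95/24)·f_2 from -95/3y + 275/3 → -200/3
  leading term 1: no divisor's leading term divides it; move -200/3 to the remainder.
  remainder -50/3x - 200/3 ≠ 0; add h_4 = -50/3x - 200/3 to the basis.

The other S-polynomials (S(f_1,f_2), S(f_2,f_3), S(f_1,h_4), S(f_2,h_4), S(f_3,h_4)) all reduce to 0 modulo the current basis, so we have a Gröbner basis.
Inter-reduce: drop elements whose leading term is divisible by another's, tail-reduce, and make monic.
Reduced Gröbner basis: {x + 4, y - 5}.

The lex basis is triangular: the last element involves only y. Solving y - 5 = 0 gives y ∈ {5}; substituting each value into the earlier elements determines the remaining variables.
  y = 5: the earlier basis element becomes x + 4 = 0, giving x = -4 — point (-4, 5).
Check: every point annihilates each of the original generators.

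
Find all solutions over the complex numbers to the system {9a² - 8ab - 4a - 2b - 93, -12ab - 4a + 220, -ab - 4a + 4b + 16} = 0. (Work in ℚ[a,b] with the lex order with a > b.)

{(-5, -4)}

Compute a lex Gröbner basis by Buchberger's algorithm.
f_1 = 9a² - 8ab - 4a - 2b - 93, LT = a².
f_2 = -12ab - 4a + 220, LT = ab.
f_3 = -ab - 4a + 4b + 16, LT = ab.

S(f_1,f_2): lcm = a²b. S = -⅓a² - 8/9ab² - 4/9ab + 55/3a - 2/9b² - 31/3b.
  reduce S modulo (f_1, f_2, f_3):
  remainder 55/3a - 2/9b² - 721/27b - 313/27 ≠ 0; add h_4 = 55/3a - 2/9b² - 721/27b - 313/27 to the basis.

S(f_1,f_3): lcm = a²b. S = -4a² - 8/9ab² + 32/9ab + 16a - 2/9b² - 31/3b.
  reduce S modulo (f_1, f_2, f_3, h_4):
  remainder -62/1215b² - 25321/3645b - 98308/3645 ≠ 0; add h_5 = -62/1215b² - 25321/3645b - 98308/3645 to the basis.

S(f_2,f_3): lcm = ab. S = -11/3a + 4b - 7/3.
  reduce S modulo (f_1, f_2, f_3, h_4, h_5):
  remainder 146/31b + 584/31 ≠ 0; add h_6 = 146/31b + 584/31 to the basis.

The other S-polynomials (S(f_1,h_4), S(f_2,h_4), S(f_3,h_4), S(f_1,h_5), S(f_2,h_5), S(f_3,h_5), S(h_4,h_5), S(f_1,h_6), S(f_2,h_6), S(f_3,h_6), S(h_4,h_6), S(h_5,h_6)) all reduce to 0 modulo the current basis, so we have a Gröbner basis.
Inter-reduce: drop elements whose leading term is divisible by another's, tail-reduce, and make monic.
Reduced Gröbner basis: {a + 5, b + 4}.

Since the basis is lex-ordered, b + 4 is univariate in b. Its roots are {-4}. Back-substituting each root into the other basis elements fixes the other coordinates.
  b = -4: the earlier basis element becomes a + 5 = 0, giving a = -5 — point (-5, -4).
This is the nonlinear analogue of row-reducing a linear system.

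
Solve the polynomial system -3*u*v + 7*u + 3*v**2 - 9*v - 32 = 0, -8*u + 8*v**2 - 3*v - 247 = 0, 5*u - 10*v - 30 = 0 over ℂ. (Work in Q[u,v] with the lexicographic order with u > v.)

Compute a lex Gröbner basis by Buchberger's algorithm.
f_1 = -3*u*v + 7*u + 3*v**2 - 9*v - 32, LT = u*v.
f_2 = -8*u + 8*v**2 - 3*v - 247, LT = u.
f_3 = 5*u - 10*v - 30, LT = u.

S(f_1,f_2): lcm = u*v. S = -7/3*u + v**3 - 11/8*v**2 - 223/8*v + 32/3.
  reduce S modulo (f_1, f_2, f_3):
  remainder v**3 - 89/24*v**2 - 27*v + 1985/24 ≠ 0; add h_4 = v**3 - 89/24*v**2 - 27*v + 1985/24 to the basis.

S(f_1,f_3): lcm = u*v. S = -7/3*u + v**2 + 9*v + 32/3.
  reduce S modulo (f_1, f_2, f_3, h_4):
  remainder -4/3*v**2 + 79/8*v + 1985/24 ≠ 0; add h_5 = -4/3*v**2 + 79/8*v + 1985/24 to the basis.

S(f_2,f_3): lcm = u. S = -v**2 + 19/8*v + 295/8.
  reduce S modulo (f_1, f_2, f_3, h_4, h_5):
  remainder -161/32*v - 805/32 ≠ 0; add h_6 = -161/32*v - 805/32 to the basis.

The other S-polynomials (S(f_1,h_4), S(f_2,h_4), S(f_3,h_4), S(f_1,h_5), S(f_2,h_5), S(f_3,h_5), S(h_4,h_5), S(f_1,h_6), S(f_2,h_6), S(f_3,h_6), S(h_4,h_6), S(h_5,h_6)) all reduce to 0 modulo the current basis, so we have a Gröbner basis.
Inter-reduce: drop elements whose leading term is divisible by another's, tail-reduce, and make monic.
Reduced Gröbner basis: {u + 4, v + 5}.

From the last basis element, v + 5 = 0, so v takes values in {-5}. Each choice, substituted upward through the basis, yields the corresponding point(s) of the solution set.
  v = -5: the earlier basis element becomes u + 4 = 0, giving u = -4 — point (-4, -5).

{(-4, -5)}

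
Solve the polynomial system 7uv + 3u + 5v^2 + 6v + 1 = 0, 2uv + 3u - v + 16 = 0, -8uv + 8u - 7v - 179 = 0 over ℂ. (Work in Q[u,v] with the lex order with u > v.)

Compute a lex Gröbner basis by Buchberger's algorithm.
f_1 = 7uv + 3u + 5v^2 + 6v + 1, LT = uv.
f_2 = 2uv + 3u - v + 16, LT = uv.
f_3 = -8uv + 8u - 7v - 179, LT = uv.

S(f_1,f_2): lcm = uv. S = -15/14u + 5/7v^2 + 19/14v - 55/7.
  leading term u: no divisor's leading term divides it; move -15/14u to the remainder.
  leading term v^2: no divisor's leading term divides it; move 5/7v^2 to the remainder.
  leading term v: no divisor's leading term divides it; move 19/14v to the remainder.
  leading term 1: no divisor's leading term divides it; move -55/7 to the remainder.
  remainder -15/14u + 5/7v^2 + 19/14v - 55/7 ≠ 0; add h_4 = -15/14u + 5/7v^2 + 19/14v - 55/7 to the basis.

S(f_1,f_3): lcm = uv. S = 10/7u + 5/7v^2 - 1/56v - 1245/56.
  leading term u: subtract (-4/3)·h_4 from 10/7u + 5/7v^2 - 1/56v - 1245/56 → 5/3v^2 + 43/24v - 785/24
  leading term v^2: no divisor's leading term divides it; move 5/3v^2 to the remainder.
  leading term v: no divisor's leading term divides it; move 43/24v to the remainder.
  leading term 1: no divisor's leading term divides it; move -785/24 to the remainder.
  remainder 5/3v^2 + 43/24v - 785/24 ≠ 0; add h_5 = 5/3v^2 + 43/24v - 785/24 to the basis.

S(f_2,f_3): lcm = uv. S = 5/2u - 11/8v - 115/8.
  leading term u: subtract (-7/3)·h_4 from 5/2u - 11/8v - 115/8 → 5/3v^2 + 43/24v - 785/24
  leading term v^2: subtract (1)·h_5 from 5/3v^2 + 43/24v - 785/24 → 0
  remainder 0.

S(f_1,h_4): lcm = uv. S = 3/7u + 2/3v^3 + 208/105v^2 - 136/21v + 1/7.
  leading term u: subtract (-2/5)·h_4 from 3/7u + 2/3v^3 + 208/105v^2 - 136/21v + 1/7 → 2/3v^3 + 34/15v^2 - 89/15v - 3
  leading term v^3: subtract (2/5v)·h_5 from 2/3v^3 + 34/15v^2 - 89/15v - 3 → 31/20v^2 + 143/20v - 3
  leading term v^2: subtract (93/100)·h_5 from 31/20v^2 + 143/20v - 3 → 4387/800v + 4387/160
  leading term v: no divisor's leading term divides it; move 4387/800v to the remainder.
  leading term 1: no divisor's leading term divides it; move 4387/160 to the remainder.
  remainder 4387/800v + 4387/160 ≠ 0; add h_6 = 4387/800v + 4387/160 to the basis.

S(f_2,h_4): lcm = uv. S = 3/2u + 2/3v^3 + 19/15v^2 - 47/6v + 8.
  leading term u: subtract (-7/5)·h_4 from 3/2u + 2/3v^3 + 19/15v^2 - 47/6v + 8 → 2/3v^3 + 34/15v^2 - 89/15v - 3
  leading term v^3: subtract (2/5v)·h_5 from 2/3v^3 + 34/15v^2 - 89/15v - 3 → 31/20v^2 + 143/20v - 3
  leading term v^2: subtract (93/100)·h_5 from 31/20v^2 + 143/20v - 3 → 4387/800v + 4387/160
  leading term v: subtract (1)·h_6 from 4387/800v + 4387/160 → 0
  remainder 0.

S(f_3,h_4): lcm = uv. S = -u + 2/3v^3 + 19/15v^2 - 155/24v + 179/8.
  leading term u: subtract (14/15)·h_4 from -u + 2/3v^3 + 19/15v^2 - 155/24v + 179/8 → 2/3v^3 + 3/5v^2 - 309/40v + 713/24
  leading term v^3: subtract (2/5v)·h_5 from 2/3v^3 + 3/5v^2 - 309/40v + 713/24 → -7/60v^2 + 643/120v + 713/24
  leading term v^2: subtract (-7/100)·h_5 from -7/60v^2 + 643/120v + 713/24 → 4387/800v + 4387/160
  leading term v: subtract (1)·h_6 from 4387/800v + 4387/160 → 0
  remainder 0.

S(f_1,h_5): lcm = uv^2. S = -181/280uv + 157/8u + 5/7v^3 + 6/7v^2 + 1/7v.
  leading term uv: subtract (-181/1960)·f_1 from -181/280uv + 157/8u + 5/7v^3 + 6/7v^2 + 1/7v → 4876/245u + 5/7v^3 + 517/392v^2 + 683/980v + 181/1960
  leading term u: subtract (-9752/525)·h_4 from 4876/245u + 5/7v^3 + 517/392v^2 + 683/980v + 181/1960 → 5/7v^3 + 12253/840v^2 + 54403/2100v - 122519/840
  leading term v^3: subtract (3/7v)·h_5 from 5/7v^3 + 12253/840v^2 + 54403/2100v - 122519/840 → 1451/105v^2 + 167681/4200v - 122519/840
  leading term v^2: subtract (1451/175)·h_5 from 1451/105v^2 + 167681/4200v - 122519/840 → 4387/175v + 4387/35
  leading term v: subtract (32/7)·h_6 from 4387/175v + 4387/35 → 0
  remainder 0.

S(f_2,h_5): lcm = uv^2. S = 17/40uv + 157/8u - 1/2v^2 + 8v.
  leading term uv: subtract (17/280)·f_1 from 17/40uv + 157/8u - 1/2v^2 + 8v → 1361/70u - 45/56v^2 + 1069/140v - 17/280
  leading term u: subtract (-1361/75)·h_4 from 1361/70u - 45/56v^2 + 1069/140v - 17/280 → 1459/120v^2 + 9679/300v - 17117/120
  leading term v^2: subtract (1459/200)·h_5 from 1459/120v^2 + 9679/300v - 17117/120 → 30709/1600v + 30709/320
  leading term v: subtract (7/2)·h_6 from 30709/1600v + 30709/320 → 0
  remainder 0.

S(f_3,h_5): lcm = uv^2. S = -83/40uv + 157/8u + 7/8v^2 + 179/8v.
  leading term uv: subtract (-83/280)·f_1 from -83/40uv + 157/8u + 7/8v^2 + 179/8v → 718/35u + 33/14v^2 + 6763/280v + 83/280
  leading term u: subtract (-1436/75)·h_4 from 718/35u + 33/14v^2 + 6763/280v + 83/280 → 481/30v^2 + 30083/600v - 18017/120
  leading term v^2: subtract (481/50)·h_5 from 481/30v^2 + 30083/600v - 18017/120 → 13161/400v + 13161/80
  leading term v: subtract (6)·h_6 from 13161/400v + 13161/80 → 0
  remainder 0.

S(h_4,h_5): leading monomials are coprime, so the S-polynomial reduces to 0 (Buchberger's first criterion).
S(f_1,h_6): lcm = uv. S = -32/7u + 5/7v^2 + 6/7v + 1/7.
  leading term u: subtract (64/15)·h_4 from -32/7u + 5/7v^2 + 6/7v + 1/7 → -7/3v^2 - 74/15v + 101/3
  leading term v^2: subtract (-7/5)·h_5 from -7/3v^2 - 74/15v + 101/3 → -97/40v - 97/8
  leading term v: subtract (-1940/4387)·h_6 from -97/40v - 97/8 → 0
  remainder 0.

S(f_2,h_6): lcm = uv. S = -7/2u - 1/2v + 8.
  leading term u: subtract (49/15)·h_4 from -7/2u - 1/2v + 8 → -7/3v^2 - 74/15v + 101/3
  leading term v^2: subtract (-7/5)·h_5 from -7/3v^2 - 74/15v + 101/3 → -97/40v - 97/8
  leading term v: subtract (-1940/4387)·h_6 from -97/40v - 97/8 → 0
  remainder 0.

S(f_3,h_6): lcm = uv. S = -6u + 7/8v + 179/8.
  leading term u: subtract (28/5)·h_4 from -6u + 7/8v + 179/8 → -4v^2 - 269/40v + 531/8
  leading term v^2: subtract (-12/5)·h_5 from -4v^2 - 269/40v + 531/8 → -97/40v - 97/8
  leading term v: subtract (-1940/4387)·h_6 from -97/40v - 97/8 → 0
  remainder 0.

S(h_4,h_6): leading monomials are coprime, so the S-polynomial reduces to 0 (Buchberger's first criterion).
S(h_5,h_6): lcm = v^2. S = -157/40v - 157/8.
  leading term v: subtract (-3140/4387)·h_6 from -157/40v - 157/8 → 0
  remainder 0.

Every S-polynomial of the final basis reduces to 0, so we have a Gröbner basis.
Inter-reduce: drop elements whose leading term is divisible by another's, tail-reduce, and make monic.
Reduced Gröbner basis: {u - 3, v + 5}.

Elimination: the polynomial v + 5 lies in the elimination ideal for v, so v ∈ {-5}. For each such v, the remaining basis elements (now univariate) give the rest of the solution.
  v = -5: the earlier basis element becomes u - 3 = 0, giving u = 3 — point (3, -5).

{(3, -5)}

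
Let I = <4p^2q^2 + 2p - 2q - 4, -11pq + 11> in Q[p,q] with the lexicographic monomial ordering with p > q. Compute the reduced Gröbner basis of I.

G = {p - q, q^2 - 1}

f_1 = 4p^2q^2 + 2p - 2q - 4, LT = p^2q^2.
f_2 = -11pq + 11, LT = pq.

S(f_1,f_2): lcm = p^2q^2. S = pq + 1/2p - 1/2q - 1.
  leading term pq: subtract (-1/11)·f_2 from pq + 1/2p - 1/2q - 1 → 1/2p - 1/2q
  leading term p: no divisor's leading term divides it; move 1/2p to the remainder.
  leading term q: no divisor's leading term divides it; move -1/2q to the remainder.
  remainder 1/2p - 1/2q ≠ 0; add g_3 = 1/2p - 1/2q to the basis.

S(f_1,g_3): lcm = p^2q^2. S = pq^3 + 1/2p - 1/2q - 1.
  leading term pq^3: subtract (-1/11q^2)·f_2 from pq^3 + 1/2p - 1/2q - 1 → 1/2p + q^2 - 1/2q - 1
  leading term p: subtract (1)·g_3 from 1/2p + q^2 - 1/2q - 1 → q^2 - 1
  leading term q^2: no divisor's leading term divides it; move q^2 to the remainder.
  leading term 1: no divisor's leading term divides it; move -1 to the remainder.
  remainder q^2 - 1 ≠ 0; add g_4 = q^2 - 1 to the basis.

The other S-polynomials (S(f_2,g_3), S(f_1,g_4), S(f_2,g_4), S(g_3,g_4)) all reduce to 0 modulo the current basis, so we have a Gröbner basis.
Inter-reduce: drop elements whose leading term is divisible by another's, tail-reduce, and make monic.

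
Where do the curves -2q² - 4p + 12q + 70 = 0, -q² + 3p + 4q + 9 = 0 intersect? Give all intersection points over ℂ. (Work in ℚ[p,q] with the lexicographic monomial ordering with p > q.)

Compute a lex Gröbner basis by Buchberger's algorithm.
f_1 = -4p - 2q² + 12q + 70, LT = p.
f_2 = 3p - q² + 4q + 9, LT = p.

S(f_1,f_2): lcm = p. S = ⅚q² - 13/3q - 41/2.
  leading term q²: no divisor's leading term divides it; move ⅚q² to the remainder.
  leading term q: no divisor's leading term divides it; move -13/3q to the remainder.
  leading term 1: no divisor's leading term divides it; move -41/2 to the remainder.
  remainder ⅚q² - 13/3q - 41/2 ≠ 0; add h_3 = ⅚q² - 13/3q - 41/2 to the basis.

S(f_1,h_3): leading monomials are coprime, so the S-polynomial reduces to 0 (Buchberger's first criterion).
S(f_2,h_3): leading monomials are coprime, so the S-polynomial reduces to 0 (Buchberger's first criterion).
Every S-polynomial of the final basis reduces to 0, so we have a Gröbner basis.
Inter-reduce: drop elements whose leading term is divisible by another's, tail-reduce, and make monic.
Reduced Gröbner basis: {p - ⅖q - 26/5, q² - 26/5q - 123/5}.

Since the basis is lex-ordered, q² - 26/5q - 123/5 is univariate in q. Its roots are {-3, 41/5}. Back-substituting each root into the other basis elements fixes the other coordinates.
  q = -3: the earlier basis element becomes p - 4 = 0, giving p = 4 — point (4, -3).
  q = 41/5: the earlier basis element becomes p - 212/25 = 0, giving p = 212/25 — point (212/25, 41/5).
Substituting each solution back into the original system confirms all equations vanish.

{(4, -3), (212/25, 41/5)}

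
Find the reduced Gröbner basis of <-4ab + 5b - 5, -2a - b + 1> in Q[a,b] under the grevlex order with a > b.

G = {b^2 + 3/2b - 5/2, a + 1/2b - 1/2}

f_1 = -4ab + 5b - 5, LT = ab.
f_2 = -2a - b + 1, LT = a.

S(f_1,f_2): lcm = ab. S = -1/2b^2 - 3/4b + 5/4.
  leading term b^2: no divisor's leading term divides it; move -1/2b^2 to the remainder.
  leading term b: no divisor's leading term divides it; move -3/4b to the remainder.
  leading term 1: no divisor's leading term divides it; move 5/4 to the remainder.
  remainder -1/2b^2 - 3/4b + 5/4 ≠ 0; add g_3 = -1/2b^2 - 3/4b + 5/4 to the basis.

The other S-polynomials (S(f_1,g_3), S(f_2,g_3)) all reduce to 0 modulo the current basis, so we have a Gröbner basis.
Inter-reduce: drop elements whose leading term is divisible by another's, tail-reduce, and make monic.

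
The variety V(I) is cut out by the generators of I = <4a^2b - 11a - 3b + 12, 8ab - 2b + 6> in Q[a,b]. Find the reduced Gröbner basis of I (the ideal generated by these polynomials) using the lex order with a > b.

G = {a + 11/56b - 45/56, b^2 - 31/11b - 42/11}

This is the nonlinear analogue of row-reducing a linear system.

f_1 = 4a^2b - 11a - 3b + 12, LT = a^2b.
f_2 = 8ab - 2b + 6, LT = ab.

S(f_1,f_2): lcm = a^2b. S = 1/4ab - 7/2a - 3/4b + 3.
  leading term ab: subtract (1/32)·f_2 from 1/4ab - 7/2a - 3/4b + 3 → -7/2a - 11/16b + 45/16
  leading term a: no divisor's leading term divides it; move -7/2a to the remainder.
  leading term b: no divisor's leading term divides it; move -11/16b to the remainder.
  leading term 1: no divisor's leading term divides it; move 45/16 to the remainder.
  remainder -7/2a - 11/16b + 45/16 ≠ 0; add g_3 = -7/2a - 11/16b + 45/16 to the basis.

S(f_1,g_3): lcm = a^2b. S = -11/56ab^2 + 45/56ab - 11/4a - 3/4b + 3.
  leading term ab^2: subtract (-11/448b)·f_2 from -11/56ab^2 + 45/56ab - 11/4a - 3/4b + 3 → 45/56ab - 11/4a - 11/224b^2 - 135/224b + 3
  leading term ab: subtract (45/448)·f_2 from 45/56ab - 11/4a - 11/224b^2 - 135/224b + 3 → -11/4a - 11/224b^2 - 45/112b + 537/224
  leading term a: subtract (11/14)·g_3 from -11/4a - 11/224b^2 - 45/112b + 537/224 → -11/224b^2 + 31/224b + 3/16
  leading term b^2: no divisor's leading term divides it; move -11/224b^2 to the remainder.
  leading term b: no divisor's leading term divides it; move 31/224b to the remainder.
  leading term 1: no divisor's leading term divides it; move 3/16 to the remainder.
  remainder -11/224b^2 + 31/224b + 3/16 ≠ 0; add g_4 = -11/224b^2 + 31/224b + 3/16 to the basis.

S(f_2,g_3): lcm = ab. S = -11/56b^2 + 31/56b + 3/4.
  leading term b^2: subtract (4)·g_4 from -11/56b^2 + 31/56b + 3/4 → 0
  remainder 0.

S(f_1,g_4): lcm = a^2b^2. S = 31/11a^2b + 42/11a^2 - 11/4ab - 3/4b^2 + 3b.
  leading term a^2b: subtract (31/44)·f_1 from 31/11a^2b + 42/11a^2 - 11/4ab - 3/4b^2 + 3b → 42/11a^2 - 11/4ab + 31/4a - 3/4b^2 + 225/44b - 93/11
  leading term a^2: subtract (-12/11a)·g_3 from 42/11a^2 - 11/4ab + 31/4a - 3/4b^2 + 225/44b - 93/11 → -7/2ab + 119/11a - 3/4b^2 + 225/44b - 93/11
  leading term ab: subtract (-7/16)·f_2 from -7/2ab + 119/11a - 3/4b^2 + 225/44b - 93/11 → 119/11a - 3/4b^2 + 373/88b - 513/88
  leading term a: subtract (-34/11)·g_3 from 119/11a - 3/4b^2 + 373/88b - 513/88 → -3/4b^2 + 93/44b + 63/22
  leading term b^2: subtract (168/11)·g_4 from -3/4b^2 + 93/44b + 63/22 → 0
  remainder 0.

S(f_2,g_4): lcm = ab^2. S = 31/11ab + 42/11a - 1/4b^2 + 3/4b.
  leading term ab: subtract (31/88)·f_2 from 31/11ab + 42/11a - 1/4b^2 + 3/4b → 42/11a - 1/4b^2 + 16/11b - 93/44
  leading term a: subtract (-12/11)·g_3 from 42/11a - 1/4b^2 + 16/11b - 93/44 → -1/4b^2 + 31/44b + 21/22
  leading term b^2: subtract (56/11)·g_4 from -1/4b^2 + 31/44b + 21/22 → 0
  remainder 0.

S(g_3,g_4): leading monomials are coprime, so the S-polynomial reduces to 0 (Buchberger's first criterion).
Every S-polynomial of the final basis reduces to 0, so we have a Gröbner basis.
Inter-reduce: drop elements whose leading term is divisible by another's, tail-reduce, and make monic.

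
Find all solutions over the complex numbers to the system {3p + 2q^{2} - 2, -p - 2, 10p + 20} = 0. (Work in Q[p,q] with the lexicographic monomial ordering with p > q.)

{(-2, -2), (-2, 2)}

Compute a lex Gröbner basis by Buchberger's algorithm.
f_1 = 3p + 2q^{2} - 2, LT = p.
f_2 = -p - 2, LT = p.
f_3 = 10p + 20, LT = p.

S(f_1,f_2): lcm = p. S = \tfrac{2}{3}q^{2} - \tfrac{8}{3}.
  leading term q^{2}: no divisor's leading term divides it; move \tfrac{2}{3}q^{2} to the remainder.
  leading term 1: no divisor's leading term divides it; move -\tfrac{8}{3} to the remainder.
  remainder \tfrac{2}{3}q^{2} - \tfrac{8}{3} ≠ 0; add h_4 = \tfrac{2}{3}q^{2} - \tfrac{8}{3} to the basis.

The other S-polynomials (S(f_1,f_3), S(f_2,f_3), S(f_1,h_4), S(f_2,h_4), S(f_3,h_4)) all reduce to 0 modulo the current basis, so we have a Gröbner basis.
Inter-reduce: drop elements whose leading term is divisible by another's, tail-reduce, and make monic.
Reduced Gröbner basis: {p + 2, q^{2} - 4}.

A lex Gröbner basis eliminates variables successively. Here q^{2} - 4 depends only on q, with roots {-2, 2}; lifting each root through the earlier basis elements recovers the full solutions.
  q = -2: the earlier basis element becomes p + 2 = 0, giving p = -2 — point (-2, -2).
  q = 2: the earlier basis element becomes p + 2 = 0, giving p = -2 — point (-2, 2).
Each listed point satisfies every original equation (direct substitution).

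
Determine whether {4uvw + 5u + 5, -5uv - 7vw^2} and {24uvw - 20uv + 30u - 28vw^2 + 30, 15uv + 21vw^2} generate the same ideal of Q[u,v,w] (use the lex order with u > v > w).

Two ideals are equal iff their reduced Gröbner bases coincide (the reduced basis is unique for a fixed ordering).
Buchberger on the first generating set:
f_1 = 4uvw + 5u + 5, LT = uvw.
f_2 = -5uv - 7vw^2, LT = uv.

S(f_1,f_2): lcm = uvw. S = 5/4u - 7/5vw^3 + 5/4.
  reduce S modulo (f_1, f_2):
  remainder 5/4u - 7/5vw^3 + 5/4 ≠ 0; add g_3 = 5/4u - 7/5vw^3 + 5/4 to the basis.

S(f_1,g_3): lcm = uvw. S = 5/4u + 28/25v^2w^4 - vw + 5/4.
  reduce S modulo (f_1, f_2, g_3):
  remainder 28/25v^2w^4 + 7/5vw^3 - vw ≠ 0; add g_4 = 28/25v^2w^4 + 7/5vw^3 - vw to the basis.

S(f_2,g_3): lcm = uv. S = 28/25v^2w^3 + 7/5vw^2 - v.
  reduce S modulo (f_1, f_2, g_3, g_4):
  remainder 28/25v^2w^3 + 7/5vw^2 - v ≠ 0; add g_5 = 28/25v^2w^3 + 7/5vw^2 - v to the basis.

The other S-polynomials (S(f_1,g_4), S(f_2,g_4), S(g_3,g_4), S(f_1,g_5), S(f_2,g_5), S(g_3,g_5), S(g_4,g_5)) all reduce to 0 modulo the current basis, so we have a Gröbner basis.
Inter-reduce: drop elements whose leading term is divisible by another's, tail-reduce, and make monic.
Reduced Gröbner basis: {u - 28/25vw^3 + 1, v^2w^3 + 5/4vw^2 - 25/28v}.

Buchberger on the second generating set:
h_1 = 24uvw - 20uv + 30u - 28vw^2 + 30, LT = uvw.
h_2 = 15uv + 21vw^2, LT = uv.

S(h_1,h_2): lcm = uvw. S = -5/6uv + 5/4u - 7/5vw^3 - 7/6vw^2 + 5/4.
  reduce S modulo (h_1, h_2):
  remainder 5/4u - 7/5vw^3 + 5/4 ≠ 0; add k_3 = 5/4u - 7/5vw^3 + 5/4 to the basis.

S(h_1,k_3): lcm = uvw. S = -5/6uv + 5/4u + 28/25v^2w^4 - 7/6vw^2 - vw + 5/4.
  reduce S modulo (h_1, h_2, k_3):
  remainder 28/25v^2w^4 + 7/5vw^3 - vw ≠ 0; add k_4 = 28/25v^2w^4 + 7/5vw^3 - vw to the basis.

S(h_2,k_3): lcm = uv. S = 28/25v^2w^3 + 7/5vw^2 - v.
  reduce S modulo (h_1, h_2, k_3, k_4):
  remainder 28/25v^2w^3 + 7/5vw^2 - v ≠ 0; add k_5 = 28/25v^2w^3 + 7/5vw^2 - v to the basis.

The other S-polynomials (S(h_1,k_4), S(h_2,k_4), S(k_3,k_4), S(h_1,k_5), S(h_2,k_5), S(k_3,k_5), S(k_4,k_5)) all reduce to 0 modulo the current basis, so we have a Gröbner basis.
Inter-reduce: drop elements whose leading term is divisible by another's, tail-reduce, and make monic.
Reduced Gröbner basis: {u - 28/25vw^3 + 1, v^2w^3 + 5/4vw^2 - 25/28v}.

These coincide, so the ideals are equal.
The choice of monomial ordering does not affect the verdict — as long as both bases are computed under the same ordering, their equality decides ideal equality.

Yes, the ideals are equal.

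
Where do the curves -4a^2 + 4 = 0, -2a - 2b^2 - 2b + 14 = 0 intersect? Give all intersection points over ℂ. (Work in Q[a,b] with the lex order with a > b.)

Compute a lex Gröbner basis by Buchberger's algorithm.
f_1 = -4a^2 + 4, LT = a^2.
f_2 = -2a - 2b^2 - 2b + 14, LT = a.

S(f_1,f_2): lcm = a^2. S = -ab^2 - ab + 7a - 1.
  leading term ab^2: subtract (1/2b^2)·f_2 from -ab^2 - ab + 7a - 1 → -ab + 7a + b^4 + b^3 - 7b^2 - 1
  leading term ab: subtract (1/2b)·f_2 from -ab + 7a + b^4 + b^3 - 7b^2 - 1 → 7a + b^4 + 2b^3 - 6b^2 - 7b - 1
  leading term a: subtract (-7/2)·f_2 from 7a + b^4 + 2b^3 - 6b^2 - 7b - 1 → b^4 + 2b^3 - 13b^2 - 14b + 48
  leading term b^4: no divisor's leading term divides it; move b^4 to the remainder.
  leading term b^3: no divisor's leading term divides it; move 2b^3 to the remainder.
  leading term b^2: no divisor's leading term divides it; move -13b^2 to the remainder.
  leading term b: no divisor's leading term divides it; move -14b to the remainder.
  leading term 1: no divisor's leading term divides it; move 48 to the remainder.
  remainder b^4 + 2b^3 - 13b^2 - 14b + 48 ≠ 0; add h_3 = b^4 + 2b^3 - 13b^2 - 14b + 48 to the basis.

S(f_1,h_3): leading monomials are coprime, so the S-polynomial reduces to 0 (Buchberger's first criterion).
S(f_2,h_3): leading monomials are coprime, so the S-polynomial reduces to 0 (Buchberger's first criterion).
Every S-polynomial of the final basis reduces to 0, so we have a Gröbner basis.
Inter-reduce: drop elements whose leading term is divisible by another's, tail-reduce, and make monic.
Reduced Gröbner basis: {a + b^2 + b - 7, b^4 + 2b^3 - 13b^2 - 14b + 48}.

A lex Gröbner basis eliminates variables successively. Here b^4 + 2b^3 - 13b^2 - 14b + 48 depends only on b, with roots {-3, 2, -1/2 + sqrt(33)/2, -sqrt(33)/2 - 1/2}; lifting each root through the earlier basis elements recovers the full solutions.
  b = -3: the earlier basis element becomes a - 1 = 0, giving a = 1 — point (1, -3).
  b = 2: the earlier basis element becomes a - 1 = 0, giving a = 1 — point (1, 2).
  b = -1/2 + sqrt(33)/2: the earlier basis element becomes a + 1 = 0, giving a = -1 — point (-1, -1/2 + sqrt(33)/2).
  b = -sqrt(33)/2 - 1/2: the earlier basis element becomes a + 1 = 0, giving a = -1 — point (-1, -sqrt(33)/2 - 1/2).
A lex Gröbner basis triangularizes the system, enabling back-substitution.

{(1, -3), (1, 2), (-1, -1/2 + sqrt(33)/2), (-1, -sqrt(33)/2 - 1/2)}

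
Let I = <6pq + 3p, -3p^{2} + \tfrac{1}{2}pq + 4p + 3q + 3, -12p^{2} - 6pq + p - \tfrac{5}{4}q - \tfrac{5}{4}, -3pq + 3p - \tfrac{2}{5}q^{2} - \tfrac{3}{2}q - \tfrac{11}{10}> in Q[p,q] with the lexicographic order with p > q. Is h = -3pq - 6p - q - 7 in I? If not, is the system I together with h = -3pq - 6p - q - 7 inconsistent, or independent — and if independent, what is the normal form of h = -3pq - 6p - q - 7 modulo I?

Adjoining -3pq - 6p - q - 7 makes the ideal the whole ring: the system is inconsistent.

First compute the reduced Gröbner basis of I by Buchberger's algorithm.
f_1 = 6pq + 3p, LT = pq.
f_2 = -3p^{2} + \tfrac{1}{2}pq + 4p + 3q + 3, LT = p^{2}.
f_3 = -12p^{2} - 6pq + p - \tfrac{5}{4}q - \tfrac{5}{4}, LT = p^{2}.
f_4 = -3pq + 3p - \tfrac{2}{5}q^{2} - \tfrac{3}{2}q - \tfrac{11}{10}, LT = pq.

S(f_1,f_2): lcm = p^{2}q. S = \tfrac{1}{2}p^{2} + \tfrac{1}{6}pq^{2} + \tfrac{4}{3}pq + q^{2} + q.
  reduce S modulo (f_1, f_2, f_3, f_4):
  remainder q^{2} + \tfrac{3}{2}q + \tfrac{1}{2} ≠ 0; add k_5 = q^{2} + \tfrac{3}{2}q + \tfrac{1}{2} to the basis.

S(f_1,f_3): lcm = p^{2}q. S = \tfrac{1}{2}p^{2} - \tfrac{1}{2}pq^{2} + \tfrac{1}{12}pq - \tfrac{5}{48}q^{2} - \tfrac{5}{48}q.
  reduce S modulo (f_1, f_2, f_3, f_4, k_5):
  remainder \tfrac{11}{24}p + \tfrac{53}{96}q + \tfrac{53}{96} ≠ 0; add k_6 = \tfrac{11}{24}p + \tfrac{53}{96}q + \tfrac{53}{96} to the basis.

S(f_1,f_4): lcm = pq. S = \tfrac{3}{2}p - \tfrac{2}{15}q^{2} - \tfrac{1}{2}q - \tfrac{11}{30}.
  reduce S modulo (f_1, f_2, f_3, f_4, k_5, k_6):
  remainder -\tfrac{927}{440}q - \tfrac{927}{440} ≠ 0; add k_7 = -\tfrac{927}{440}q - \tfrac{927}{440} to the basis.

The other S-polynomials (S(f_2,f_3), S(f_2,f_4), S(f_3,f_4), S(f_1,k_5), S(f_2,k_5), S(f_3,k_5), S(f_4,k_5), S(f_1,k_6), S(f_2,k_6), S(f_3,k_6), S(f_4,k_6), S(k_5,k_6), S(f_1,k_7), S(f_2,k_7), S(f_3,k_7), S(f_4,k_7), S(k_5,k_7), S(k_6,k_7)) all reduce to 0 modulo the current basis, so we have a Gröbner basis.
Inter-reduce: drop elements whose leading term is divisible by another's, tail-reduce, and make monic.
Reduced Gröbner basis: {p, q + 1}.
Label its elements g_1 = p, g_2 = q + 1.

Reduce h = -3pq - 6p - q - 7 modulo G:
  leading term pq: subtract (-3q)·g_1 from -3pq - 6p - q - 7 → -6p - q - 7
  leading term p: subtract (-6)·g_1 from -6p - q - 7 → -q - 7
  leading term q: subtract (-1)·g_2 from -q - 7 → -6
  leading term 1: no divisor's leading term divides it; move -6 to the remainder.
  normal form = -6.
The normal form is nonzero, so h ∉ I. Since h minus its normal form lies in I, I + (h) = I + (r) where r = -6; decide whether this ideal is the whole ring.
Here r = -6 is a nonzero constant, hence a unit: 1 ∈ I + (h), the Gröbner basis of I + (h) is {1}, and the enlarged system has no common solution — adjoining h is inconsistent.

Ideal membership is decidable via reduction modulo a Gröbner basis.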